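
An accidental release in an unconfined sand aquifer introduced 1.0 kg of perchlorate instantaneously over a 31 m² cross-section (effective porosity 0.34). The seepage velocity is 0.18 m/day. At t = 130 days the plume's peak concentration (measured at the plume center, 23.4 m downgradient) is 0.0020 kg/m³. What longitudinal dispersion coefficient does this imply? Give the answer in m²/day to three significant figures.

1.38 m²/day

At the plume center C_max = M/(n_e·A·√(4πDt)), so D = M²/(4πt·(n_e·A·C_max)²).
n_e·A·C_max = 0.34 × 31 × 0.0020 = 0.02108 kg/m.
D = 1.0²/(4π × 130 × 0.02108²) = 1.38 m²/day.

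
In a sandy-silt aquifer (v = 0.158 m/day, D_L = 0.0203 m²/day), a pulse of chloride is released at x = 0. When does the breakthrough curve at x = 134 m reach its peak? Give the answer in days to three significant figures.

847 days

For the 1D instantaneous-source solution, setting ∂C/∂t = 0 at fixed x gives v²t² + 2Dt − x² = 0, so t = (√(D² + v²x²) − D)/v².
√(D² + v²x²) = √(0.0203² + 0.158² × 134²) = 21.17; v² = 0.024964.
t = (21.17 − 0.0203)/0.024964 = 847 days (vs. the pure-advection estimate x/v = 848 d).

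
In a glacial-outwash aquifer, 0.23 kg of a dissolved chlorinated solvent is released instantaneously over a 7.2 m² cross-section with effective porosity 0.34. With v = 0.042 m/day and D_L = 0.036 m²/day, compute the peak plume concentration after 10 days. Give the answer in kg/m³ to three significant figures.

The peak of an instantaneous 1D plume sits at x = vt; there the Gaussian factor is 1 and C_max = M/(n_e·A·√(4πDt)), where n_e·A is the pore area the mass is dissolved in.
√(4πDt) = √(4π × 0.036 × 10) = 2.127 m, so C_max = 0.23/(0.34 × 7.2 × 2.127) = 0.0442 kg/m³.

0.0442 kg/m³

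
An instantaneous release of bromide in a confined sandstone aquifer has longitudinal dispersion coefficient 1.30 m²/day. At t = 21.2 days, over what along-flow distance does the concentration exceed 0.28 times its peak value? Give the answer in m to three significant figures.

23.7 m

The plume is Gaussian with σ = √(2Dt) = √(2 × 1.30 × 21.2) = 7.424 m.
C/C_peak = exp(−Δx²/(2σ²)) = 0.28 ⇒ Δx = σ·√(−2 ln 0.28) = 7.424 × 1.596 = 11.85 m.
Width = 2Δx = 23.7 m.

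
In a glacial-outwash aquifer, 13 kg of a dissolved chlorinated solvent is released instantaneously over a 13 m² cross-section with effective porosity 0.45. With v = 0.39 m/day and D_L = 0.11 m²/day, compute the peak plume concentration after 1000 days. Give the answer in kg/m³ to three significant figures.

0.0598 kg/m³

The peak of an instantaneous 1D plume sits at x = vt; there the Gaussian factor is 1 and C_max = M/(n_e·A·√(4πDt)), where n_e·A is the pore area the mass is dissolved in.
√(4πDt) = √(4π × 0.11 × 1000) = 37.18 m, so C_max = 13/(0.45 × 13 × 37.18) = 0.0598 kg/m³.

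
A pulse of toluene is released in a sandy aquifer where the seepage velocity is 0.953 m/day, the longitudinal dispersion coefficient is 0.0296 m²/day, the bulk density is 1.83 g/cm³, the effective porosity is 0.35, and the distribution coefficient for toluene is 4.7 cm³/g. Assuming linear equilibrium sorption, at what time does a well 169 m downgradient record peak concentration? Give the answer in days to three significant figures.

4530 days

Retardation factor R = 1 + ρ_b·K_d/n = 1 + 1.83 × 4.7/0.35 = 25.57.
Sorption retards both mechanisms: v_R = v/R = 0.03727 m/day, D_R = D/R = 0.001158 m²/day.
Peak time from v_R²t² + 2D_R t − x² = 0: t = (√(D_R² + v_R²x²) − D_R)/v_R².
√(D_R² + v_R²x²) = √(0.001158² + 0.03727² × 169²) = 6.299; v_R² = 0.001389.
t = (6.299 − 0.001158)/0.001389 = 4530 days.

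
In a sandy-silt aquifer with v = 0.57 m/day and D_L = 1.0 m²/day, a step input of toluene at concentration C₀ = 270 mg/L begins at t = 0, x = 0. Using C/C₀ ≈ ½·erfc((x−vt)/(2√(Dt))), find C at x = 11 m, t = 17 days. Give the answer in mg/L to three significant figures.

For a continuous step input, C/C₀ ≈ ½·erfc((x−vt)/(2√(Dt))).
vt = 0.57 × 17 = 9.69 m and 2√(Dt) = 2√(1.0 × 17) = 8.246 m.
Argument (x−vt)/(2√(Dt)) = (11 − 9.69)/8.246 = 0.1589; ½·erfc(0.1589) = 0.4111.
C = 270 × 0.4111 = 111 mg/L.

111 mg/L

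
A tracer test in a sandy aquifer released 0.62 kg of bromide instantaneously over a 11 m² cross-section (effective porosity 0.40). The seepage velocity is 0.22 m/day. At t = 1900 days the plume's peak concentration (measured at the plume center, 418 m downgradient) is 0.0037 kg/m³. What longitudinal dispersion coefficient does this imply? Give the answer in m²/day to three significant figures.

0.0607 m²/day

At the plume center C_max = M/(n_e·A·√(4πDt)), so D = M²/(4πt·(n_e·A·C_max)²).
n_e·A·C_max = 0.40 × 11 × 0.0037 = 0.01628 kg/m.
D = 0.62²/(4π × 1900 × 0.01628²) = 0.0607 m²/day.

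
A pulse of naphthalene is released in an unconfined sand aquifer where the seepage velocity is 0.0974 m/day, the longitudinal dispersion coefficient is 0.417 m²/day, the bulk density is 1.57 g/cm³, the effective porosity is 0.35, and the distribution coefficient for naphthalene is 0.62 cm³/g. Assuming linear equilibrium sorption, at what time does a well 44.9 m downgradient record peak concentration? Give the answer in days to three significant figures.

Retardation factor R = 1 + ρ_b·K_d/n = 1 + 1.57 × 0.62/0.35 = 3.781.
Sorption retards both mechanisms: v_R = v/R = 0.02576 m/day, D_R = D/R = 0.1103 m²/day.
Peak time from v_R²t² + 2D_R t − x² = 0: t = (√(D_R² + v_R²x²) − D_R)/v_R².
√(D_R² + v_R²x²) = √(0.1103² + 0.02576² × 44.9²) = 1.162; v_R² = 0.0006636.
t = (1.162 − 0.1103)/0.0006636 = 1580 days.

1580 days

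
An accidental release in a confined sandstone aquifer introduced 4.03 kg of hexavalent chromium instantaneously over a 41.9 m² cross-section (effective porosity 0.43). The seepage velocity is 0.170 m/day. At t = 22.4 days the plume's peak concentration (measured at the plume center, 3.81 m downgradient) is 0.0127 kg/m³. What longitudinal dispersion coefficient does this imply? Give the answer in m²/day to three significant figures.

At the plume center C_max = M/(n_e·A·√(4πDt)), so D = M²/(4πt·(n_e·A·C_max)²).
n_e·A·C_max = 0.43 × 41.9 × 0.0127 = 0.2288 kg/m.
D = 4.03²/(4π × 22.4 × 0.2288²) = 1.10 m²/day.

1.10 m²/day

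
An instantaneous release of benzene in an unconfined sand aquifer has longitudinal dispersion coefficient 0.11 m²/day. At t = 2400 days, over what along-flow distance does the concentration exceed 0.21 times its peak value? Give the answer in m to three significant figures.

The plume is Gaussian with σ = √(2Dt) = √(2 × 0.11 × 2400) = 22.98 m.
C/C_peak = exp(−Δx²/(2σ²)) = 0.21 ⇒ Δx = σ·√(−2 ln 0.21) = 22.98 × 1.767 = 40.61 m.
Width = 2Δx = 81.2 m.

81.2 m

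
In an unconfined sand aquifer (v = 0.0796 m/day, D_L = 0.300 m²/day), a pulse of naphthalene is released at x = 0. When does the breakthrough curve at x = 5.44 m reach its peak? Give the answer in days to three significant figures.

For the 1D instantaneous-source solution, setting ∂C/∂t = 0 at fixed x gives v²t² + 2Dt − x² = 0, so t = (√(D² + v²x²) − D)/v².
√(D² + v²x²) = √(0.300² + 0.0796² × 5.44²) = 0.5268; v² = 0.00633616.
t = (0.5268 − 0.300)/0.00633616 = 35.8 days (vs. the pure-advection estimate x/v = 68.3 d).

35.8 days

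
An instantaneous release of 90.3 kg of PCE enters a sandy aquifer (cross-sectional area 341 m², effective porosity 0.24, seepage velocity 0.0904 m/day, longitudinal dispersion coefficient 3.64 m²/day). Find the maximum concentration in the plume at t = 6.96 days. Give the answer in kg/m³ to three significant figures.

0.0618 kg/m³

The peak of an instantaneous 1D plume sits at x = vt; there the Gaussian factor is 1 and C_max = M/(n_e·A·√(4πDt)), where n_e·A is the pore area the mass is dissolved in.
√(4πDt) = √(4π × 3.64 × 6.96) = 17.84 m, so C_max = 90.3/(0.24 × 341 × 17.84) = 0.0618 kg/m³.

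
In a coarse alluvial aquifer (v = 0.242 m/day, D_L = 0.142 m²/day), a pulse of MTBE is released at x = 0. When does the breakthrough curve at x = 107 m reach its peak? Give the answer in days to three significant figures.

440 days

For the 1D instantaneous-source solution, setting ∂C/∂t = 0 at fixed x gives v²t² + 2Dt − x² = 0, so t = (√(D² + v²x²) − D)/v².
√(D² + v²x²) = √(0.142² + 0.242² × 107²) = 25.89; v² = 0.058564.
t = (25.89 − 0.142)/0.058564 = 440 days (vs. the pure-advection estimate x/v = 442 d).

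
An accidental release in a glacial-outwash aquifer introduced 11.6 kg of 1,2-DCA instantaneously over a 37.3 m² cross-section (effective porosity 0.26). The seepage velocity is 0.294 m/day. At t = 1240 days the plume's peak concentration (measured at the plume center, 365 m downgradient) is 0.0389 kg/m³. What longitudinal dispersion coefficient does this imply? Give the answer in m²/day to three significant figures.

At the plume center C_max = M/(n_e·A·√(4πDt)), so D = M²/(4πt·(n_e·A·C_max)²).
n_e·A·C_max = 0.26 × 37.3 × 0.0389 = 0.3773 kg/m.
D = 11.6²/(4π × 1240 × 0.3773²) = 0.0607 m²/day.

0.0607 m²/day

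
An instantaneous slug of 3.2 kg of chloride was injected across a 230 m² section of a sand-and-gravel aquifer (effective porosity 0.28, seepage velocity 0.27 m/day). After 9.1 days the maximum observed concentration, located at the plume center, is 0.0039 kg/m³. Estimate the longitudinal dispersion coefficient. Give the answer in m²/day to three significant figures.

At the plume center C_max = M/(n_e·A·√(4πDt)), so D = M²/(4πt·(n_e·A·C_max)²).
n_e·A·C_max = 0.28 × 230 × 0.0039 = 0.2512 kg/m.
D = 3.2²/(4π × 9.1 × 0.2512²) = 1.42 m²/day.

1.42 m²/day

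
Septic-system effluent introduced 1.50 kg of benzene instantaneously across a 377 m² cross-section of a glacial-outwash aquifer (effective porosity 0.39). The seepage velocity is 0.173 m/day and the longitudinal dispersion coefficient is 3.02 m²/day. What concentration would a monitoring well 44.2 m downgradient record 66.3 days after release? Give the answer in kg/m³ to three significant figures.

5.34e-05 kg/m³

For an instantaneous plane source, C(x,t) = M/(n_e·A·√(4πDt)) · exp(−(x−vt)²/(4Dt)), with n_e·A the pore (flow) area.
Plume center vt = 0.173 × 66.3 = 11.4699 m, so the well at 44.2 m is 32.7301 m downgradient of the peak.
√(4πDt) = 50.16 m, giving peak height M/(n_e·A·√(4πDt)) = 1.50/(0.39 × 377 × 50.16) = 0.0002034 kg/m³.
(x−vt)²/(4Dt) = (32.7301)²/(4 × 3.02 × 66.3) = 1.338; exp(−1.338) = 0.2624.
C = 0.0002034 × 0.2624 = 5.34e-05 kg/m³.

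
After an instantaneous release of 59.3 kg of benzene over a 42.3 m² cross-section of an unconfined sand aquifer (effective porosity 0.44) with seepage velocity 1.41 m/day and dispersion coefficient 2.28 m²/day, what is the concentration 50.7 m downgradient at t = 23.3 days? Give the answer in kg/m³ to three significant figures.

0.0275 kg/m³

For an instantaneous plane source, C(x,t) = M/(n_e·A·√(4πDt)) · exp(−(x−vt)²/(4Dt)), with n_e·A the pore (flow) area.
Plume center vt = 1.41 × 23.3 = 32.853 m, so the well at 50.7 m is 17.847 m downgradient of the peak.
√(4πDt) = 25.84 m, giving peak height M/(n_e·A·√(4πDt)) = 59.3/(0.44 × 42.3 × 25.84) = 0.1233 kg/m³.
(x−vt)²/(4Dt) = (17.847)²/(4 × 2.28 × 23.3) = 1.499; exp(−1.499) = 0.2234.
C = 0.1233 × 0.2234 = 0.0275 kg/m³.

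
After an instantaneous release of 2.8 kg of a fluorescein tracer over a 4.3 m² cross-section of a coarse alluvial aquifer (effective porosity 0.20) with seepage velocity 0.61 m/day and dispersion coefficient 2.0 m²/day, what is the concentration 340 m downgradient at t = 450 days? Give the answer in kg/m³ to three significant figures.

For an instantaneous plane source, C(x,t) = M/(n_e·A·√(4πDt)) · exp(−(x−vt)²/(4Dt)), with n_e·A the pore (flow) area.
Plume center vt = 0.61 × 450 = 274.5 m, so the well at 340 m is 65.5 m downgradient of the peak.
√(4πDt) = 106.3 m, giving peak height M/(n_e·A·√(4πDt)) = 2.8/(0.20 × 4.3 × 106.3) = 0.03063 kg/m³.
(x−vt)²/(4Dt) = (65.5)²/(4 × 2.0 × 450) = 1.192; exp(−1.192) = 0.3036.
C = 0.03063 × 0.3036 = 0.00930 kg/m³.

0.00930 kg/m³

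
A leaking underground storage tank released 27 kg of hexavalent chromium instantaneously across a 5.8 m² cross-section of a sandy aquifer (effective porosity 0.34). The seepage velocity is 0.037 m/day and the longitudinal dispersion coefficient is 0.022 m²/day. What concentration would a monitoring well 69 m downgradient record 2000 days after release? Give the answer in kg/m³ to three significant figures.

0.505 kg/m³

For an instantaneous plane source, C(x,t) = M/(n_e·A·√(4πDt)) · exp(−(x−vt)²/(4Dt)), with n_e·A the pore (flow) area.
Plume center vt = 0.037 × 2000 = 74 m, so the well at 69 m is 5 m upgradient of the peak.
√(4πDt) = 23.51 m, giving peak height M/(n_e·A·√(4πDt)) = 27/(0.34 × 5.8 × 23.51) = 0.5824 kg/m³.
(x−vt)²/(4Dt) = (-5)²/(4 × 0.022 × 2000) = 0.1420; exp(−0.1420) = 0.8676.
C = 0.5824 × 0.8676 = 0.505 kg/m³.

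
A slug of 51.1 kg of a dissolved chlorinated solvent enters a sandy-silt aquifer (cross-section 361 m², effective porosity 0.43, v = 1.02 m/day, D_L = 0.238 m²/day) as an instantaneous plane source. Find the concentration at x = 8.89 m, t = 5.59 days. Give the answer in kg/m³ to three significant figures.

0.0119 kg/m³

For an instantaneous plane source, C(x,t) = M/(n_e·A·√(4πDt)) · exp(−(x−vt)²/(4Dt)), with n_e·A the pore (flow) area.
Plume center vt = 1.02 × 5.59 = 5.7018 m, so the well at 8.89 m is 3.1882 m downgradient of the peak.
√(4πDt) = 4.089 m, giving peak height M/(n_e·A·√(4πDt)) = 51.1/(0.43 × 361 × 4.089) = 0.08051 kg/m³.
(x−vt)²/(4Dt) = (3.1882)²/(4 × 0.238 × 5.59) = 1.910; exp(−1.910) = 0.1481.
C = 0.08051 × 0.1481 = 0.0119 kg/m³.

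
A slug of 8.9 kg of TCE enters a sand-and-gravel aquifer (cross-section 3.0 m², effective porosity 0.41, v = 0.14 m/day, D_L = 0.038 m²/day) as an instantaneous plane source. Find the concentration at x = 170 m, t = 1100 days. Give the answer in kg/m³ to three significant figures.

For an instantaneous plane source, C(x,t) = M/(n_e·A·√(4πDt)) · exp(−(x−vt)²/(4Dt)), with n_e·A the pore (flow) area.
Plume center vt = 0.14 × 1100 = 154 m, so the well at 170 m is 16 m downgradient of the peak.
√(4πDt) = 22.92 m, giving peak height M/(n_e·A·√(4πDt)) = 8.9/(0.41 × 3.0 × 22.92) = 0.3157 kg/m³.
(x−vt)²/(4Dt) = (16)²/(4 × 0.038 × 1100) = 1.531; exp(−1.531) = 0.2163.
C = 0.3157 × 0.2163 = 0.0683 kg/m³.

0.0683 kg/m³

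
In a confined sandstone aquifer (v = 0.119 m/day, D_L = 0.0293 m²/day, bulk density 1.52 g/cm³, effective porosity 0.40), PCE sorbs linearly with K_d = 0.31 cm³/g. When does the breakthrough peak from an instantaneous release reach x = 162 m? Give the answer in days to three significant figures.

Retardation factor R = 1 + ρ_b·K_d/n = 1 + 1.52 × 0.31/0.40 = 2.178.
Sorption retards both mechanisms: v_R = v/R = 0.05464 m/day, D_R = D/R = 0.01345 m²/day.
Peak time from v_R²t² + 2D_R t − x² = 0: t = (√(D_R² + v_R²x²) − D_R)/v_R².
√(D_R² + v_R²x²) = √(0.01345² + 0.05464² × 162²) = 8.852; v_R² = 0.002986.
t = (8.852 − 0.01345)/0.002986 = 2960 days.

2960 days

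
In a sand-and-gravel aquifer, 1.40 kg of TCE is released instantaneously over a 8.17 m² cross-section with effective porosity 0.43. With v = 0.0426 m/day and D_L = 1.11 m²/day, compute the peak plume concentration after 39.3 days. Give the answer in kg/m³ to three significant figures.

0.0170 kg/m³

The peak of an instantaneous 1D plume sits at x = vt; there the Gaussian factor is 1 and C_max = M/(n_e·A·√(4πDt)), where n_e·A is the pore area the mass is dissolved in.
√(4πDt) = √(4π × 1.11 × 39.3) = 23.41 m, so C_max = 1.40/(0.43 × 8.17 × 23.41) = 0.0170 kg/m³.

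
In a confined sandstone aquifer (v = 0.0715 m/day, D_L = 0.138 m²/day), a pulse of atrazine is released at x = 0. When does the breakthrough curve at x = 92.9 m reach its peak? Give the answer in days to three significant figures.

For the 1D instantaneous-source solution, setting ∂C/∂t = 0 at fixed x gives v²t² + 2Dt − x² = 0, so t = (√(D² + v²x²) − D)/v².
√(D² + v²x²) = √(0.138² + 0.0715² × 92.9²) = 6.644; v² = 0.00511225.
t = (6.644 − 0.138)/0.00511225 = 1270 days (vs. the pure-advection estimate x/v = 1300 d).

1270 days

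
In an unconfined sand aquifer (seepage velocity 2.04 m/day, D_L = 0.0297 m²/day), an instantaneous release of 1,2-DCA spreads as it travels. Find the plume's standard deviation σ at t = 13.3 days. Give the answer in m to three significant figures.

0.889 m

Dispersive spreading gives a Gaussian with σ² = 2Dt; advection only shifts the center.
σ = √(2 × 0.0297 × 13.3) = 0.889 m.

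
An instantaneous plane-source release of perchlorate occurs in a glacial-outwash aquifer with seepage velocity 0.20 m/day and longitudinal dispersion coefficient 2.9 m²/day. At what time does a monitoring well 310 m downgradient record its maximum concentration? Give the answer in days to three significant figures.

1480 days

For the 1D instantaneous-source solution, setting ∂C/∂t = 0 at fixed x gives v²t² + 2Dt − x² = 0, so t = (√(D² + v²x²) − D)/v².
√(D² + v²x²) = √(2.9² + 0.20² × 310²) = 62.07; v² = 0.04.
t = (62.07 − 2.9)/0.04 = 1480 days (vs. the pure-advection estimate x/v = 1550 d).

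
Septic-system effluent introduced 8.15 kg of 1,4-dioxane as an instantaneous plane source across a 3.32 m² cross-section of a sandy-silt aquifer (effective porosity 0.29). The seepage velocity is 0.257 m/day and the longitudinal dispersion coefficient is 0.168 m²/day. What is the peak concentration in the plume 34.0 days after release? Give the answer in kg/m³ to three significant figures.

The peak of an instantaneous 1D plume sits at x = vt; there the Gaussian factor is 1 and C_max = M/(n_e·A·√(4πDt)), where n_e·A is the pore area the mass is dissolved in.
√(4πDt) = √(4π × 0.168 × 34.0) = 8.472 m, so C_max = 8.15/(0.29 × 3.32 × 8.472) = 0.999 kg/m³.

0.999 kg/m³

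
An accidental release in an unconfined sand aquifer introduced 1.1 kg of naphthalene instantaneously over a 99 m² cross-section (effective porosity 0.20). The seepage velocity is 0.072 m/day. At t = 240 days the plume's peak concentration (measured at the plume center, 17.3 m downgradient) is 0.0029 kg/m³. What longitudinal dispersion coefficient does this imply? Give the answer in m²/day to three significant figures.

0.122 m²/day

At the plume center C_max = M/(n_e·A·√(4πDt)), so D = M²/(4πt·(n_e·A·C_max)²).
n_e·A·C_max = 0.20 × 99 × 0.0029 = 0.05742 kg/m.
D = 1.1²/(4π × 240 × 0.05742²) = 0.122 m²/day.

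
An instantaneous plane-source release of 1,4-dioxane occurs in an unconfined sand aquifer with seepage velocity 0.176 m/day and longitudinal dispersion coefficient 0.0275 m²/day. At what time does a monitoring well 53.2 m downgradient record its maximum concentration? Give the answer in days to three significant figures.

301 days

For the 1D instantaneous-source solution, setting ∂C/∂t = 0 at fixed x gives v²t² + 2Dt − x² = 0, so t = (√(D² + v²x²) − D)/v².
√(D² + v²x²) = √(0.0275² + 0.176² × 53.2²) = 9.363; v² = 0.030976.
t = (9.363 − 0.0275)/0.030976 = 301 days (vs. the pure-advection estimate x/v = 302 d).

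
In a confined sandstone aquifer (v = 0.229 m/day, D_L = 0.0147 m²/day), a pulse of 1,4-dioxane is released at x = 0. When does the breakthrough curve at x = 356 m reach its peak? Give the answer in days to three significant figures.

For the 1D instantaneous-source solution, setting ∂C/∂t = 0 at fixed x gives v²t² + 2Dt − x² = 0, so t = (√(D² + v²x²) − D)/v².
√(D² + v²x²) = √(0.0147² + 0.229² × 356²) = 81.52; v² = 0.052441.
t = (81.52 − 0.0147)/0.052441 = 1550 days (vs. the pure-advection estimate x/v = 1550 d).

1550 days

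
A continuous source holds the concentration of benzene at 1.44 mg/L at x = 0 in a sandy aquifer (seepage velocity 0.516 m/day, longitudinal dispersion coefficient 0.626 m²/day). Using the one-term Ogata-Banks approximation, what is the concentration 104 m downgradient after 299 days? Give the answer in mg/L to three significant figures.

For a continuous step input, C/C₀ ≈ ½·erfc((x−vt)/(2√(Dt))).
vt = 0.516 × 299 = 154.284 m and 2√(Dt) = 2√(0.626 × 299) = 27.36 m.
Argument (x−vt)/(2√(Dt)) = (104 − 154.284)/27.36 = -1.838; ½·erfc(-1.838) = 0.9953.
C = 1.44 × 0.9953 = 1.43 mg/L.

1.43 mg/L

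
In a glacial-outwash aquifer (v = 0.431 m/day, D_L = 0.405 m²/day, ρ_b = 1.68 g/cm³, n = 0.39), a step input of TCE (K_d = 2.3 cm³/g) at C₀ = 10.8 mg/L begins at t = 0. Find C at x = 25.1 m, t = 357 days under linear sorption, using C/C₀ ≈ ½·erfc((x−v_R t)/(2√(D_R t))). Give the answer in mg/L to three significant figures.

Retardation factor R = 1 + ρ_b·K_d/n = 1 + 1.68 × 2.3/0.39 = 10.91.
Sorption retards both mechanisms: v_R = v/R = 0.03951 m/day, D_R = D/R = 0.03712 m²/day.
v_R·t = 0.03951 × 357 = 14.10507 m; 2√(D_R t) = 7.281 m; argument = (25.1 − 14.10507)/7.281 = 1.510.
C = C₀ × ½·erfc(1.510) = 10.8 × 0.01636 = 0.177 mg/L.

0.177 mg/L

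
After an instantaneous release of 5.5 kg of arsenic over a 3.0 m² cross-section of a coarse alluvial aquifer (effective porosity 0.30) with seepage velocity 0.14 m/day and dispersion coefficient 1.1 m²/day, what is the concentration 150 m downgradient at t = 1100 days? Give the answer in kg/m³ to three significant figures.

For an instantaneous plane source, C(x,t) = M/(n_e·A·√(4πDt)) · exp(−(x−vt)²/(4Dt)), with n_e·A the pore (flow) area.
Plume center vt = 0.14 × 1100 = 154 m, so the well at 150 m is 4 m upgradient of the peak.
√(4πDt) = 123.3 m, giving peak height M/(n_e·A·√(4πDt)) = 5.5/(0.30 × 3.0 × 123.3) = 0.04956 kg/m³.
(x−vt)²/(4Dt) = (-4)²/(4 × 1.1 × 1100) = 0.003306; exp(−0.003306) = 0.9967.
C = 0.04956 × 0.9967 = 0.0494 kg/m³.

0.0494 kg/m³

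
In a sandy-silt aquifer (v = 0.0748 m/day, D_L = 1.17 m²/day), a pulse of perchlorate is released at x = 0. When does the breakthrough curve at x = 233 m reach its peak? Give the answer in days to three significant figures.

For the 1D instantaneous-source solution, setting ∂C/∂t = 0 at fixed x gives v²t² + 2Dt − x² = 0, so t = (√(D² + v²x²) − D)/v².
√(D² + v²x²) = √(1.17² + 0.0748² × 233²) = 17.47; v² = 0.00559504.
t = (17.47 − 1.17)/0.00559504 = 2910 days (vs. the pure-advection estimate x/v = 3110 d).

2910 days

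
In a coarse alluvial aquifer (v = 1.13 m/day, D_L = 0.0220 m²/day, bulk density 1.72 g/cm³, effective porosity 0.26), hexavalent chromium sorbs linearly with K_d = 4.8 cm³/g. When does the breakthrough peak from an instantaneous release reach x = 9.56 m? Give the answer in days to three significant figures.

Retardation factor R = 1 + ρ_b·K_d/n = 1 + 1.72 × 4.8/0.26 = 32.75.
Sorption retards both mechanisms: v_R = v/R = 0.03450 m/day, D_R = D/R = 0.0006718 m²/day.
Peak time from v_R²t² + 2D_R t − x² = 0: t = (√(D_R² + v_R²x²) − D_R)/v_R².
√(D_R² + v_R²x²) = √(0.0006718² + 0.03450² × 9.56²) = 0.3298; v_R² = 0.001190.
t = (0.3298 − 0.0006718)/0.001190 = 277 days.

277 days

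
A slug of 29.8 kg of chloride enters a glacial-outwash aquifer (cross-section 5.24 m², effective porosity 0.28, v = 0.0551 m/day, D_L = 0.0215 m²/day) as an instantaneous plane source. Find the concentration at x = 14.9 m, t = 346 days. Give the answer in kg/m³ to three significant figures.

For an instantaneous plane source, C(x,t) = M/(n_e·A·√(4πDt)) · exp(−(x−vt)²/(4Dt)), with n_e·A the pore (flow) area.
Plume center vt = 0.0551 × 346 = 19.0646 m, so the well at 14.9 m is 4.1646 m upgradient of the peak.
√(4πDt) = 9.669 m, giving peak height M/(n_e·A·√(4πDt)) = 29.8/(0.28 × 5.24 × 9.669) = 2.101 kg/m³.
(x−vt)²/(4Dt) = (-4.1646)²/(4 × 0.0215 × 346) = 0.5829; exp(−0.5829) = 0.5583.
C = 2.101 × 0.5583 = 1.17 kg/m³.

1.17 kg/m³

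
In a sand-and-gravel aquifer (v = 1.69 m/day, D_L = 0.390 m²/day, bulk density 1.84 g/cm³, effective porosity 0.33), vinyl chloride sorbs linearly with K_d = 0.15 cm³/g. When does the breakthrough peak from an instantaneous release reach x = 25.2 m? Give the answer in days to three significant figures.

27.1 days

Retardation factor R = 1 + ρ_b·K_d/n = 1 + 1.84 × 0.15/0.33 = 1.836.
Sorption retards both mechanisms: v_R = v/R = 0.9205 m/day, D_R = D/R = 0.2124 m²/day.
Peak time from v_R²t² + 2D_R t − x² = 0: t = (√(D_R² + v_R²x²) − D_R)/v_R².
√(D_R² + v_R²x²) = √(0.2124² + 0.9205² × 25.2²) = 23.20; v_R² = 0.8473.
t = (23.20 − 0.2124)/0.8473 = 27.1 days.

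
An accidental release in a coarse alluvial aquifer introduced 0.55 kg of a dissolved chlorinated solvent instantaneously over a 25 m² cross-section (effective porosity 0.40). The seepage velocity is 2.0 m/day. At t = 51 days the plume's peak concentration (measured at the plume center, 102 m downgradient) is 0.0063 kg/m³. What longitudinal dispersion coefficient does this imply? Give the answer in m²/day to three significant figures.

At the plume center C_max = M/(n_e·A·√(4πDt)), so D = M²/(4πt·(n_e·A·C_max)²).
n_e·A·C_max = 0.40 × 25 × 0.0063 = 0.06300 kg/m.
D = 0.55²/(4π × 51 × 0.06300²) = 0.119 m²/day.

0.119 m²/day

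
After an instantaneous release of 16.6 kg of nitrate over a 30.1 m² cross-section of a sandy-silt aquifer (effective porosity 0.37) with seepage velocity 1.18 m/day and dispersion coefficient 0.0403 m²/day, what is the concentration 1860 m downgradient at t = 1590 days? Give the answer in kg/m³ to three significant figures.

0.0189 kg/m³

For an instantaneous plane source, C(x,t) = M/(n_e·A·√(4πDt)) · exp(−(x−vt)²/(4Dt)), with n_e·A the pore (flow) area.
Plume center vt = 1.18 × 1590 = 1876.2 m, so the well at 1860 m is 16.2 m upgradient of the peak.
√(4πDt) = 28.38 m, giving peak height M/(n_e·A·√(4πDt)) = 16.6/(0.37 × 30.1 × 28.38) = 0.05252 kg/m³.
(x−vt)²/(4Dt) = (-16.2)²/(4 × 0.0403 × 1590) = 1.024; exp(−1.024) = 0.3592.
C = 0.05252 × 0.3592 = 0.0189 kg/m³.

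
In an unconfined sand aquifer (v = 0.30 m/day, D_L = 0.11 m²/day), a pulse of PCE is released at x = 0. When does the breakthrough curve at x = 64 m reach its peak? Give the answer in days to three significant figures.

212 days

For the 1D instantaneous-source solution, setting ∂C/∂t = 0 at fixed x gives v²t² + 2Dt − x² = 0, so t = (√(D² + v²x²) − D)/v².
√(D² + v²x²) = √(0.11² + 0.30² × 64²) = 19.20; v² = 0.09.
t = (19.20 − 0.11)/0.09 = 212 days (vs. the pure-advection estimate x/v = 213 d).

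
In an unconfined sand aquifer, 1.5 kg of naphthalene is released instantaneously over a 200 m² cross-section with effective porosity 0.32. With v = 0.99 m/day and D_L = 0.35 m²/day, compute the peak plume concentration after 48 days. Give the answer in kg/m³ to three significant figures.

0.00161 kg/m³

The peak of an instantaneous 1D plume sits at x = vt; there the Gaussian factor is 1 and C_max = M/(n_e·A·√(4πDt)), where n_e·A is the pore area the mass is dissolved in.
√(4πDt) = √(4π × 0.35 × 48) = 14.53 m, so C_max = 1.5/(0.32 × 200 × 14.53) = 0.00161 kg/m³.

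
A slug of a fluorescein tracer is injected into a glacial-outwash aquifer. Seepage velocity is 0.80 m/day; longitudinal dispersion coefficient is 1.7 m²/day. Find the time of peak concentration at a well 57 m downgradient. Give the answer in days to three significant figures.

68.6 days

For the 1D instantaneous-source solution, setting ∂C/∂t = 0 at fixed x gives v²t² + 2Dt − x² = 0, so t = (√(D² + v²x²) − D)/v².
√(D² + v²x²) = √(1.7² + 0.80² × 57²) = 45.63; v² = 0.64.
t = (45.63 − 1.7)/0.64 = 68.6 days (vs. the pure-advection estimate x/v = 71.2 d).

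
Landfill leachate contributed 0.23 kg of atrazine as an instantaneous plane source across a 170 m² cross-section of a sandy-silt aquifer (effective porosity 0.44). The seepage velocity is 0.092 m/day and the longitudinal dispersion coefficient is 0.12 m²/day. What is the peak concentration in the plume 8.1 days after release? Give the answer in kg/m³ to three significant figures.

The peak of an instantaneous 1D plume sits at x = vt; there the Gaussian factor is 1 and C_max = M/(n_e·A·√(4πDt)), where n_e·A is the pore area the mass is dissolved in.
√(4πDt) = √(4π × 0.12 × 8.1) = 3.495 m, so C_max = 0.23/(0.44 × 170 × 3.495) = 0.000880 kg/m³.

0.000880 kg/m³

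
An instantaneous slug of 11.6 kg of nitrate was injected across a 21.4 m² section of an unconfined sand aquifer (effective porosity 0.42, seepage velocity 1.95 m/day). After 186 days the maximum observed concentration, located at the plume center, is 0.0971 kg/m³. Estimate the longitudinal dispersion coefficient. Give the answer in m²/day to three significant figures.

At the plume center C_max = M/(n_e·A·√(4πDt)), so D = M²/(4πt·(n_e·A·C_max)²).
n_e·A·C_max = 0.42 × 21.4 × 0.0971 = 0.8727 kg/m.
D = 11.6²/(4π × 186 × 0.8727²) = 0.0756 m²/day.

0.0756 m²/day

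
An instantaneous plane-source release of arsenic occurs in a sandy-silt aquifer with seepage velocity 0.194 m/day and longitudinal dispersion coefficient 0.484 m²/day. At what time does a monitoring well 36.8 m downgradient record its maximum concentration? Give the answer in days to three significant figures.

For the 1D instantaneous-source solution, setting ∂C/∂t = 0 at fixed x gives v²t² + 2Dt − x² = 0, so t = (√(D² + v²x²) − D)/v².
√(D² + v²x²) = √(0.484² + 0.194² × 36.8²) = 7.156; v² = 0.037636.
t = (7.156 − 0.484)/0.037636 = 177 days (vs. the pure-advection estimate x/v = 190 d).

177 days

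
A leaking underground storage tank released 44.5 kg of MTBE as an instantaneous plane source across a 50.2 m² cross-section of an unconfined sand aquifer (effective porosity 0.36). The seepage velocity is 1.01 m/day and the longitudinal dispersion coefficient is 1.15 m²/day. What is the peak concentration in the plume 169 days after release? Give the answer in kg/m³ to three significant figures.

The peak of an instantaneous 1D plume sits at x = vt; there the Gaussian factor is 1 and C_max = M/(n_e·A·√(4πDt)), where n_e·A is the pore area the mass is dissolved in.
√(4πDt) = √(4π × 1.15 × 169) = 49.42 m, so C_max = 44.5/(0.36 × 50.2 × 49.42) = 0.0498 kg/m³.

0.0498 kg/m³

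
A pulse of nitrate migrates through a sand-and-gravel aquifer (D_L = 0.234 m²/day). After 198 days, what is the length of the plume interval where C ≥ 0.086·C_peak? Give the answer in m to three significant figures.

42.6 m

The plume is Gaussian with σ = √(2Dt) = √(2 × 0.234 × 198) = 9.626 m.
C/C_peak = exp(−Δx²/(2σ²)) = 0.086 ⇒ Δx = σ·√(−2 ln 0.086) = 9.626 × 2.215 = 21.32 m.
Width = 2Δx = 42.6 m.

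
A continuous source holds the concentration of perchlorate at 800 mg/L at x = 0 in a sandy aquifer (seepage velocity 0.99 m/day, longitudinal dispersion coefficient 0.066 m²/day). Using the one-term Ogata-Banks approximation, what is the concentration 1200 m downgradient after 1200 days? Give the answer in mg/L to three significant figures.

For a continuous step input, C/C₀ ≈ ½·erfc((x−vt)/(2√(Dt))).
vt = 0.99 × 1200 = 1188 m and 2√(Dt) = 2√(0.066 × 1200) = 17.80 m.
Argument (x−vt)/(2√(Dt)) = (1200 − 1188)/17.80 = 0.6742; ½·erfc(0.6742) = 0.1702.
C = 800 × 0.1702 = 136 mg/L.

136 mg/L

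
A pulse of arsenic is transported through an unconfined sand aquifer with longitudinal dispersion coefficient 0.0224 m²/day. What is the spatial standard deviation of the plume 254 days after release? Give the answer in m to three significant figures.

3.37 m

Dispersive spreading gives a Gaussian with σ² = 2Dt; advection only shifts the center.
σ = √(2 × 0.0224 × 254) = 3.37 m.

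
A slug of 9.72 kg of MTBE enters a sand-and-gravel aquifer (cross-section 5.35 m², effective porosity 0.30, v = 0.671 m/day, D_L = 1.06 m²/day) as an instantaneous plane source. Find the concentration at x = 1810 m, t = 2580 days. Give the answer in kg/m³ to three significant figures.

For an instantaneous plane source, C(x,t) = M/(n_e·A·√(4πDt)) · exp(−(x−vt)²/(4Dt)), with n_e·A the pore (flow) area.
Plume center vt = 0.671 × 2580 = 1731.18 m, so the well at 1810 m is 78.82 m downgradient of the peak.
√(4πDt) = 185.4 m, giving peak height M/(n_e·A·√(4πDt)) = 9.72/(0.30 × 5.35 × 185.4) = 0.03266 kg/m³.
(x−vt)²/(4Dt) = (78.82)²/(4 × 1.06 × 2580) = 0.5679; exp(−0.5679) = 0.5667.
C = 0.03266 × 0.5667 = 0.0185 kg/m³.

0.0185 kg/m³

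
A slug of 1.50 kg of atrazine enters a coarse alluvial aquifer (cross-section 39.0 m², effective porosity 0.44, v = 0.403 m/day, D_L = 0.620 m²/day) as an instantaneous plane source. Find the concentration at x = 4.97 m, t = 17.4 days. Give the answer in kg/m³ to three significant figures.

0.00682 kg/m³

For an instantaneous plane source, C(x,t) = M/(n_e·A·√(4πDt)) · exp(−(x−vt)²/(4Dt)), with n_e·A the pore (flow) area.
Plume center vt = 0.403 × 17.4 = 7.0122 m, so the well at 4.97 m is 2.0422 m upgradient of the peak.
√(4πDt) = 11.64 m, giving peak height M/(n_e·A·√(4πDt)) = 1.50/(0.44 × 39.0 × 11.64) = 0.007510 kg/m³.
(x−vt)²/(4Dt) = (-2.0422)²/(4 × 0.620 × 17.4) = 0.09665; exp(−0.09665) = 0.9079.
C = 0.007510 × 0.9079 = 0.00682 kg/m³.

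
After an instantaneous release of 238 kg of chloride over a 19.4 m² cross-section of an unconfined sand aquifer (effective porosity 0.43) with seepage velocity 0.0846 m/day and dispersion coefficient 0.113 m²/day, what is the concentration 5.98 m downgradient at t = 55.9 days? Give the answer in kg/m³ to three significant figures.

For an instantaneous plane source, C(x,t) = M/(n_e·A·√(4πDt)) · exp(−(x−vt)²/(4Dt)), with n_e·A the pore (flow) area.
Plume center vt = 0.0846 × 55.9 = 4.72914 m, so the well at 5.98 m is 1.25086 m downgradient of the peak.
√(4πDt) = 8.909 m, giving peak height M/(n_e·A·√(4πDt)) = 238/(0.43 × 19.4 × 8.909) = 3.202 kg/m³.
(x−vt)²/(4Dt) = (1.25086)²/(4 × 0.113 × 55.9) = 0.06193; exp(−0.06193) = 0.9399.
C = 3.202 × 0.9399 = 3.01 kg/m³.

3.01 kg/m³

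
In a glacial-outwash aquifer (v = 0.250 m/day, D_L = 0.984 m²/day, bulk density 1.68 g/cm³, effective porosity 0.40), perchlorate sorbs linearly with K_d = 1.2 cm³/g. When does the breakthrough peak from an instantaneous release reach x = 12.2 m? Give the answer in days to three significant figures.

Retardation factor R = 1 + ρ_b·K_d/n = 1 + 1.68 × 1.2/0.40 = 6.040.
Sorption retards both mechanisms: v_R = v/R = 0.04139 m/day, D_R = D/R = 0.1629 m²/day.
Peak time from v_R²t² + 2D_R t − x² = 0: t = (√(D_R² + v_R²x²) − D_R)/v_R².
√(D_R² + v_R²x²) = √(0.1629² + 0.04139² × 12.2²) = 0.5306; v_R² = 0.001713.
t = (0.5306 − 0.1629)/0.001713 = 215 days.

215 days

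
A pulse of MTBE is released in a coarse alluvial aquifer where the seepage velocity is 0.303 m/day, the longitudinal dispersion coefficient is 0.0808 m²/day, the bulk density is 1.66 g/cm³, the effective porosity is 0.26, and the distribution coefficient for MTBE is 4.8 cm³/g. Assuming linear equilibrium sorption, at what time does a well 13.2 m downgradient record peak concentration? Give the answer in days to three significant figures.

Retardation factor R = 1 + ρ_b·K_d/n = 1 + 1.66 × 4.8/0.26 = 31.65.
Sorption retards both mechanisms: v_R = v/R = 0.009573 m/day, D_R = D/R = 0.002553 m²/day.
Peak time from v_R²t² + 2D_R t − x² = 0: t = (√(D_R² + v_R²x²) − D_R)/v_R².
√(D_R² + v_R²x²) = √(0.002553² + 0.009573² × 13.2²) = 0.1264; v_R² = 9.164e-05.
t = (0.1264 − 0.002553)/9.164e-05 = 1350 days.

1350 days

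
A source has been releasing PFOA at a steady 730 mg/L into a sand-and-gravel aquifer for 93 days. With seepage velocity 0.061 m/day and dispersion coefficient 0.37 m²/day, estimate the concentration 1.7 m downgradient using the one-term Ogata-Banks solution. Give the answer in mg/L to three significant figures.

499 mg/L

For a continuous step input, C/C₀ ≈ ½·erfc((x−vt)/(2√(Dt))).
vt = 0.061 × 93 = 5.673 m and 2√(Dt) = 2√(0.37 × 93) = 11.73 m.
Argument (x−vt)/(2√(Dt)) = (1.7 − 5.673)/11.73 = -0.3387; ½·erfc(-0.3387) = 0.6840.
C = 730 × 0.6840 = 499 mg/L.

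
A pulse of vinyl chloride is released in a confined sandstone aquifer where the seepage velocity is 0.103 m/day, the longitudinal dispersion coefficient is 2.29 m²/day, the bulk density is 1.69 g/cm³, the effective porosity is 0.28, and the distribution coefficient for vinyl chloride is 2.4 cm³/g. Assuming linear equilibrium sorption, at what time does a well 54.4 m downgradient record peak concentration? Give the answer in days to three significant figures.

5490 days

Retardation factor R = 1 + ρ_b·K_d/n = 1 + 1.69 × 2.4/0.28 = 15.49.
Sorption retards both mechanisms: v_R = v/R = 0.006649 m/day, D_R = D/R = 0.1478 m²/day.
Peak time from v_R²t² + 2D_R t − x² = 0: t = (√(D_R² + v_R²x²) − D_R)/v_R².
√(D_R² + v_R²x²) = √(0.1478² + 0.006649² × 54.4²) = 0.3907; v_R² = 4.421e-05.
t = (0.3907 − 0.1478)/4.421e-05 = 5490 days.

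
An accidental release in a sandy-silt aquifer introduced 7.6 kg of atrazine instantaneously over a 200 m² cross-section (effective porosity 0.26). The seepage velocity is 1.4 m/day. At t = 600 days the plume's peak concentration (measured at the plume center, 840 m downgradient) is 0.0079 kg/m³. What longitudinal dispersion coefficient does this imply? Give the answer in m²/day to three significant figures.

0.0454 m²/day

At the plume center C_max = M/(n_e·A·√(4πDt)), so D = M²/(4πt·(n_e·A·C_max)²).
n_e·A·C_max = 0.26 × 200 × 0.0079 = 0.4108 kg/m.
D = 7.6²/(4π × 600 × 0.4108²) = 0.0454 m²/day.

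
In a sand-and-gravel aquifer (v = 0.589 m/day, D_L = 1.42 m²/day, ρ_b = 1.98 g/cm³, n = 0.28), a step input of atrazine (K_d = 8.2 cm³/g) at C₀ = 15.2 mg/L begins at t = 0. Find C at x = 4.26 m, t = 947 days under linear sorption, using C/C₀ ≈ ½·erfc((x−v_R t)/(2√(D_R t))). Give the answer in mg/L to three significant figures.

11.8 mg/L

Retardation factor R = 1 + ρ_b·K_d/n = 1 + 1.98 × 8.2/0.28 = 58.99.
Sorption retards both mechanisms: v_R = v/R = 0.009985 m/day, D_R = D/R = 0.02407 m²/day.
v_R·t = 0.009985 × 947 = 9.455795 m; 2√(D_R t) = 9.549 m; argument = (4.26 − 9.455795)/9.549 = -0.5441.
C = C₀ × ½·erfc(-0.5441) = 15.2 × 0.7792 = 11.8 mg/L.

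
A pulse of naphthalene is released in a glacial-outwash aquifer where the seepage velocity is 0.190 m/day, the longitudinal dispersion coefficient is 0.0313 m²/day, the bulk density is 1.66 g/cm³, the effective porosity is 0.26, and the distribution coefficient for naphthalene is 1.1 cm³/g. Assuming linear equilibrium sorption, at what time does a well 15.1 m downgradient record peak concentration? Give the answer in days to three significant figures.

631 days

Retardation factor R = 1 + ρ_b·K_d/n = 1 + 1.66 × 1.1/0.26 = 8.023.
Sorption retards both mechanisms: v_R = v/R = 0.02368 m/day, D_R = D/R = 0.003901 m²/day.
Peak time from v_R²t² + 2D_R t − x² = 0: t = (√(D_R² + v_R²x²) − D_R)/v_R².
√(D_R² + v_R²x²) = √(0.003901² + 0.02368² × 15.1²) = 0.3576; v_R² = 0.0005607.
t = (0.3576 − 0.003901)/0.0005607 = 631 days.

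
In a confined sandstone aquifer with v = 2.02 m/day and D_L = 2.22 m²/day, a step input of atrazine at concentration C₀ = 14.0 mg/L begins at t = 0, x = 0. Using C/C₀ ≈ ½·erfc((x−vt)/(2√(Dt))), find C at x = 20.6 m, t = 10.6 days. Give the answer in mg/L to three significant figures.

For a continuous step input, C/C₀ ≈ ½·erfc((x−vt)/(2√(Dt))).
vt = 2.02 × 10.6 = 21.412 m and 2√(Dt) = 2√(2.22 × 10.6) = 9.702 m.
Argument (x−vt)/(2√(Dt)) = (20.6 − 21.412)/9.702 = -0.08369; ½·erfc(-0.08369) = 0.5471.
C = 14.0 × 0.5471 = 7.66 mg/L.

7.66 mg/L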